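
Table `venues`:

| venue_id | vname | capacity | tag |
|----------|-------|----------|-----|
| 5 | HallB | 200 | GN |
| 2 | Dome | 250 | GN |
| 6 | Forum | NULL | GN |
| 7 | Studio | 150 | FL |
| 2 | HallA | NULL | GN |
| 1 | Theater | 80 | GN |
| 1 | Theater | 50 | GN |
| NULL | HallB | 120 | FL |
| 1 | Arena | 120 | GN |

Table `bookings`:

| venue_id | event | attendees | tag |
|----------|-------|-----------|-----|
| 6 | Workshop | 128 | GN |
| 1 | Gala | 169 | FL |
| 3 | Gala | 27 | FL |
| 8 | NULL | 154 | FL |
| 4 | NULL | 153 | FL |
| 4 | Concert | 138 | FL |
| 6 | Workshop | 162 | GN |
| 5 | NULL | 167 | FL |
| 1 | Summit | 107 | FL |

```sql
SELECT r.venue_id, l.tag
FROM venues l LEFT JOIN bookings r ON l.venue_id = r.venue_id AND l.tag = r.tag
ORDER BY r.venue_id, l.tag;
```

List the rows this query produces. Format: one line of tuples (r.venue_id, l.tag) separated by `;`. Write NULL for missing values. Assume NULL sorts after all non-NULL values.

LEFT JOIN keeps every row from `venues`; unmatched rows get NULL for `bookings`'s columns.
Matching on l.venue_id = r.venue_id AND l.tag = r.tag. A NULL in a compared column never satisfies the condition.
- l (venue_id=5, tag=GN) has no partner → padded with NULL.
- l (venue_id=2, tag=GN) has no partner → padded with NULL.
- l (venue_id=6, tag=GN) pairs with 2 row(s) of r.
- l (venue_id=7, tag=FL) has no partner → padded with NULL.
- l (venue_id=2, tag=GN) has no partner → padded with NULL.
- l (venue_id=1, tag=GN) has no partner → padded with NULL.
- l (venue_id=1, tag=GN) has no partner → padded with NULL.
- l (venue_id=NULL, tag=FL) has no partner → padded with NULL.
- l (venue_id=1, tag=GN) has no partner → padded with NULL.
After projecting and ordering:
r.venue_id | l.tag
6 | GN
6 | GN
NULL | FL
NULL | FL
NULL | GN
NULL | GN
NULL | GN
NULL | GN
NULL | GN
NULL | GN

(6, GN); (6, GN); (NULL, FL); (NULL, FL); (NULL, GN); (NULL, GN); (NULL, GN); (NULL, GN); (NULL, GN); (NULL, GN)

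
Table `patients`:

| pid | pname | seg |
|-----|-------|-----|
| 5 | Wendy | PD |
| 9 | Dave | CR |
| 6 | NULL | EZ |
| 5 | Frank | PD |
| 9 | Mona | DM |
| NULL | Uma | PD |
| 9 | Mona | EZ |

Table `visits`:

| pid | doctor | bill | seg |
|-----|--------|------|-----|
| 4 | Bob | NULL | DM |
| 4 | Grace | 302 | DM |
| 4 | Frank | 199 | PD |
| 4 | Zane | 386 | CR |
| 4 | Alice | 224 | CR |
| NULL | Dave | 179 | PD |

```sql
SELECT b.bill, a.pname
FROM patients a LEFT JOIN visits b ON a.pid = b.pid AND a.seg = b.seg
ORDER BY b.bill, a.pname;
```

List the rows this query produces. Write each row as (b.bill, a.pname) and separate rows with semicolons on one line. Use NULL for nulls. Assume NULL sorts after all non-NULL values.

LEFT JOIN keeps every row from `patients`; unmatched rows get NULL for `visits`'s columns.
Matching on a.pid = b.pid AND a.seg = b.seg. A NULL in a compared column never satisfies the condition.
- a row (pid=5, seg=PD): no match → kept, b columns NULL.
- a row (pid=9, seg=CR): no match → kept, b columns NULL.
- a row (pid=6, seg=EZ): no match → kept, b columns NULL.
- a row (pid=5, seg=PD): no match → kept, b columns NULL.
- a row (pid=9, seg=DM): no match → kept, b columns NULL.
- a row (pid=NULL, seg=PD): no match → kept, b columns NULL.
- a row (pid=9, seg=EZ): no match → kept, b columns NULL.
After projecting and ordering:
b.bill | a.pname
NULL | Dave
NULL | Frank
NULL | Mona
NULL | Mona
NULL | Uma
NULL | Wendy
NULL | NULL

(NULL, Dave); (NULL, Frank); (NULL, Mona); (NULL, Mona); (NULL, Uma); (NULL, Wendy); (NULL, NULL)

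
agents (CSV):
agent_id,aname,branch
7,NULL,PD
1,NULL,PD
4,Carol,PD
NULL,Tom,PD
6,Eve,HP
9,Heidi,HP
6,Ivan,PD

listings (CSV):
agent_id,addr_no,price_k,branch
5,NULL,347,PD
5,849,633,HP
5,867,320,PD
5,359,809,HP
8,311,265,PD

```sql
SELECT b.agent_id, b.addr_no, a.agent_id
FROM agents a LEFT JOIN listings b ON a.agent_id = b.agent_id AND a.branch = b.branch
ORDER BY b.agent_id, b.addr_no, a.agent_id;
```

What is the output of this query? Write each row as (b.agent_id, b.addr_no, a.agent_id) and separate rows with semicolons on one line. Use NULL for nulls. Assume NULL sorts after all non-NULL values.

LEFT JOIN keeps every row from `agents`; unmatched rows get NULL for `listings`'s columns.
Matching on a.agent_id = b.agent_id AND a.branch = b.branch. A NULL in a compared column never satisfies the condition.
Matched pairs: 0; unmatched a rows kept: 7.

(NULL, NULL, 1); (NULL, NULL, 4); (NULL, NULL, 6); (NULL, NULL, 6); (NULL, NULL, 7); (NULL, NULL, 9); (NULL, NULL, NULL)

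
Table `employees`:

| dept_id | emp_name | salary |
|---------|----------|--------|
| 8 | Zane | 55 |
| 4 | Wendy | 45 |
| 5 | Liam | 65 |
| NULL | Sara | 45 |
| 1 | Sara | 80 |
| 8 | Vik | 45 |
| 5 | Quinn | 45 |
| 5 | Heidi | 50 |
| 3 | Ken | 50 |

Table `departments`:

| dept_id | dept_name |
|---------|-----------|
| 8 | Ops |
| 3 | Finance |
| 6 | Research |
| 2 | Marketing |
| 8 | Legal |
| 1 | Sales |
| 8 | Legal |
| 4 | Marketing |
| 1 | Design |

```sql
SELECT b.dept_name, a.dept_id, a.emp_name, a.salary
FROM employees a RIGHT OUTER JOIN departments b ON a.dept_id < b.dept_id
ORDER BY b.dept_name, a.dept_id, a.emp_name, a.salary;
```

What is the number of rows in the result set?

30

RIGHT JOIN keeps every row from `departments`; unmatched rows get NULL for `employees`'s columns.
Matching on a.dept_id < b.dept_id. A NULL in a compared column never satisfies the condition.
- dept_id=8: no matching b row.
- dept_id=4: 4 matching b row(s), so 4 row(s) emitted.
- dept_id=5: 4 matching b row(s), so 4 row(s) emitted.
- dept_id=NULL: no matching b row.
- dept_id=1: 7 matching b row(s), so 7 row(s) emitted.
- dept_id=8: no matching b row.
- dept_id=5: 4 matching b row(s), so 4 row(s) emitted.
- dept_id=5: 4 matching b row(s), so 4 row(s) emitted.
- dept_id=3: 5 matching b row(s), so 5 row(s) emitted.
- plus 2 unmatched b row(s), each kept with NULL a columns.
Total: 28 matched + 2 padded = 30 rows.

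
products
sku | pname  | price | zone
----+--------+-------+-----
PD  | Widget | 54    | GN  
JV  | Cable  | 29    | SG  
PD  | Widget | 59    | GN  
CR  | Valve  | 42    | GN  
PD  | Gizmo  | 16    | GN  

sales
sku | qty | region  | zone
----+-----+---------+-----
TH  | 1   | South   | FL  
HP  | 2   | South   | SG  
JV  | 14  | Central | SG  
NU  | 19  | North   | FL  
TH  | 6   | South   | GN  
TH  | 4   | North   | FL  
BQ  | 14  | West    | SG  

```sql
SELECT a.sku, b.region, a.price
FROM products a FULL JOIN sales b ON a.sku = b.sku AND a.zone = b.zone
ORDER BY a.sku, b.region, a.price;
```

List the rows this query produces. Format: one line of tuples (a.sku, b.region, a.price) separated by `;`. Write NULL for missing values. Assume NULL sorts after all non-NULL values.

(CR, NULL, 42); (JV, Central, 29); (PD, NULL, 16); (PD, NULL, 54); (PD, NULL, 59); (NULL, North, NULL); (NULL, North, NULL); (NULL, South, NULL); (NULL, South, NULL); (NULL, South, NULL); (NULL, West, NULL)

FULL OUTER JOIN keeps every row from both sides; unmatched rows get NULL for the other side's columns.
Matching on a.sku = b.sku AND a.zone = b.zone.
- sku=PD, zone=GN: no b row matches, row kept with b columns NULL.
- sku=JV, zone=SG: 1 matching b row(s), so 1 row(s) emitted.
- sku=PD, zone=GN: no b row matches, row kept with b columns NULL.
- sku=CR, zone=GN: no b row matches, row kept with b columns NULL.
- sku=PD, zone=GN: no b row matches, row kept with b columns NULL.
- 6 row(s) from b found no a partner → padded with NULL.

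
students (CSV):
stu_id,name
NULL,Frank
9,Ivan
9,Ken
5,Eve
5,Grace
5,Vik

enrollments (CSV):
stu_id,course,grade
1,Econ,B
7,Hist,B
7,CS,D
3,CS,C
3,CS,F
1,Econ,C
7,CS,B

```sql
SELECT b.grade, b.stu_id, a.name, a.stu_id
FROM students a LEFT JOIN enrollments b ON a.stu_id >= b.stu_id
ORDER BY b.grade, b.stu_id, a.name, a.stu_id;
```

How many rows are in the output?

LEFT JOIN keeps every row from `students`; unmatched rows get NULL for `enrollments`'s columns.
Matching on a.stu_id >= b.stu_id. A NULL in a compared column never satisfies the condition.
Matched pairs: 26; unmatched a rows kept: 1.
Total: 26 matched + 1 padded = 27 rows.

27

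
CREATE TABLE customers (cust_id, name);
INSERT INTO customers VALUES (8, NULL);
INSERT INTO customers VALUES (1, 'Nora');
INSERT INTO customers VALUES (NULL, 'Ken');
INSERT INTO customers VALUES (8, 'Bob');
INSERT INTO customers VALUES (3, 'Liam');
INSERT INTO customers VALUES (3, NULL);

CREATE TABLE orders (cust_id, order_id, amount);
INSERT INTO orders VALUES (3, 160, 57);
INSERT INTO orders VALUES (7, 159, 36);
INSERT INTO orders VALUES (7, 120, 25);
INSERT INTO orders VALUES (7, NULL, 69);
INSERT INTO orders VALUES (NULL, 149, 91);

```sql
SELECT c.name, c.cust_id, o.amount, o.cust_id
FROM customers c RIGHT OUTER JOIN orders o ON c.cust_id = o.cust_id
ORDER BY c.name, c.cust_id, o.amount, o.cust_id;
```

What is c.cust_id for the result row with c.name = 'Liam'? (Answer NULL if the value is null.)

3

RIGHT JOIN keeps every row from `orders`; unmatched rows get NULL for `customers`'s columns.
Matching on c.cust_id = o.cust_id. A NULL in a compared column never satisfies the condition.
- c[0] cust_id=8 → no match.
- c[1] cust_id=1 → no match.
- c[2] cust_id=NULL → no match.
- c[3] cust_id=8 → no match.
- c[4] cust_id=3 → 1 match(es) in o → 1 row(s).
- c[5] cust_id=3 → 1 match(es) in o → 1 row(s).
- 4 o row(s) had no c match → kept, c columns NULL.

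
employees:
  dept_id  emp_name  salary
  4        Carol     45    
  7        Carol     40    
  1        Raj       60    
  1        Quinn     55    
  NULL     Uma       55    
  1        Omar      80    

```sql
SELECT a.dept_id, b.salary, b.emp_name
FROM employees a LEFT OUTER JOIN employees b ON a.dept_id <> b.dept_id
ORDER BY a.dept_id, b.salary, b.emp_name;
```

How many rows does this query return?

15

LEFT JOIN keeps every row from `employees a`; unmatched rows get NULL for `employees b`'s columns.
Matching on a.dept_id <> b.dept_id. A NULL in a compared column never satisfies the condition.
Matched pairs: 14; unmatched a rows kept: 1.
Total: 14 matched + 1 padded = 15 rows.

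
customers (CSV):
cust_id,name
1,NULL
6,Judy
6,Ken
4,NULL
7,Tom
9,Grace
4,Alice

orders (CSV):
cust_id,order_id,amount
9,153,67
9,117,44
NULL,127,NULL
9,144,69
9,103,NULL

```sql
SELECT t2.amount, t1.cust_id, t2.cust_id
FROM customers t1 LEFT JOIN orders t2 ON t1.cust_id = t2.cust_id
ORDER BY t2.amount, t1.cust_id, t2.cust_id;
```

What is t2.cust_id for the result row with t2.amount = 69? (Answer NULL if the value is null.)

LEFT JOIN keeps every row from `customers`; unmatched rows get NULL for `orders`'s columns.
Matching on t1.cust_id = t2.cust_id. A NULL in a compared column never satisfies the condition.
- t1 (cust_id=1) has no partner → padded with NULL.
- t1 (cust_id=6) has no partner → padded with NULL.
- t1 (cust_id=6) has no partner → padded with NULL.
- t1 (cust_id=4) has no partner → padded with NULL.
- t1 (cust_id=7) has no partner → padded with NULL.
- t1 (cust_id=9) pairs with 4 row(s) of t2.
- t1 (cust_id=4) has no partner → padded with NULL.

9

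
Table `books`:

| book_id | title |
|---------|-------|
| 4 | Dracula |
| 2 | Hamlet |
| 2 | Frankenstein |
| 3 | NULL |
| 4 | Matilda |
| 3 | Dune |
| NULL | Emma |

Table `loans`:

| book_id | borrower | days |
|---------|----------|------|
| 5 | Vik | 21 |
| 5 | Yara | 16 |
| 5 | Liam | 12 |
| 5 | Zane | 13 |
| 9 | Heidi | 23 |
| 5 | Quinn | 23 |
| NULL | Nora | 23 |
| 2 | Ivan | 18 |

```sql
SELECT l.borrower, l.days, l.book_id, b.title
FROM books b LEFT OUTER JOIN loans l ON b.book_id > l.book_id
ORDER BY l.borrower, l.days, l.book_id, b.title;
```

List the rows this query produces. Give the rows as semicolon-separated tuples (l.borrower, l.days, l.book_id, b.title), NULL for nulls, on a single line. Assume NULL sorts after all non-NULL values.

LEFT JOIN keeps every row from `books`; unmatched rows get NULL for `loans`'s columns.
Matching on b.book_id > l.book_id. A NULL in a compared column never satisfies the condition.
Matched pairs: 4; unmatched b rows kept: 3.

(Ivan, 18, 2, Dracula); (Ivan, 18, 2, Dune); (Ivan, 18, 2, Matilda); (Ivan, 18, 2, NULL); (NULL, NULL, NULL, Emma); (NULL, NULL, NULL, Frankenstein); (NULL, NULL, NULL, Hamlet)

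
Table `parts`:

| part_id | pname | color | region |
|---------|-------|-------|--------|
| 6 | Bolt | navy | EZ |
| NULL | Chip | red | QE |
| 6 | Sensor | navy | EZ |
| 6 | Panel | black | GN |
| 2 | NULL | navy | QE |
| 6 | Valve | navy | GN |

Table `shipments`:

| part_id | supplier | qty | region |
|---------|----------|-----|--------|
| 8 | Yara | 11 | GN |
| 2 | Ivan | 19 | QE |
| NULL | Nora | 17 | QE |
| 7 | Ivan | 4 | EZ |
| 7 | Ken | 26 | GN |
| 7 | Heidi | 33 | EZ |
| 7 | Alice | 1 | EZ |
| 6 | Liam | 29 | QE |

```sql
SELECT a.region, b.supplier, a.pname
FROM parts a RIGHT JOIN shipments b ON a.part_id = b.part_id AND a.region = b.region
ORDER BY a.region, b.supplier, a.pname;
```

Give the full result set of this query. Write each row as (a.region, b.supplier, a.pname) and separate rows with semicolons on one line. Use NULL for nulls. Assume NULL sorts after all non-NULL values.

RIGHT JOIN keeps every row from `shipments`; unmatched rows get NULL for `parts`'s columns.
Matching on a.part_id = b.part_id AND a.region = b.region. A NULL in a compared column never satisfies the condition.
Matched pairs: 1; unmatched b rows kept: 7.

(QE, Ivan, NULL); (NULL, Alice, NULL); (NULL, Heidi, NULL); (NULL, Ivan, NULL); (NULL, Ken, NULL); (NULL, Liam, NULL); (NULL, Nora, NULL); (NULL, Yara, NULL)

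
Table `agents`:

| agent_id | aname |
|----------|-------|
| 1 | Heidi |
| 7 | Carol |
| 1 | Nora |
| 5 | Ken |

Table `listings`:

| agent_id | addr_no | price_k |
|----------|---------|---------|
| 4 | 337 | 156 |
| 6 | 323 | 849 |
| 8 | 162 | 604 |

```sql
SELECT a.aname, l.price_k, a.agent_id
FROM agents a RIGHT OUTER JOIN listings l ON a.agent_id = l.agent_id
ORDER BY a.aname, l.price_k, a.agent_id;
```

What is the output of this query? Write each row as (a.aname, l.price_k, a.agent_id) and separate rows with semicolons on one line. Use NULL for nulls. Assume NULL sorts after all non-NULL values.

(NULL, 156, NULL); (NULL, 604, NULL); (NULL, 849, NULL)

RIGHT JOIN keeps every row from `listings`; unmatched rows get NULL for `agents`'s columns.
Matching on a.agent_id = l.agent_id.
- a row (agent_id=1): no match.
- a row (agent_id=7): no match.
- a row (agent_id=1): no match.
- a row (agent_id=5): no match.
- 3 l row(s) had no a match → kept, a columns NULL.
After projecting and ordering:
a.aname | l.price_k | a.agent_id
NULL | 156 | NULL
NULL | 604 | NULL
NULL | 849 | NULL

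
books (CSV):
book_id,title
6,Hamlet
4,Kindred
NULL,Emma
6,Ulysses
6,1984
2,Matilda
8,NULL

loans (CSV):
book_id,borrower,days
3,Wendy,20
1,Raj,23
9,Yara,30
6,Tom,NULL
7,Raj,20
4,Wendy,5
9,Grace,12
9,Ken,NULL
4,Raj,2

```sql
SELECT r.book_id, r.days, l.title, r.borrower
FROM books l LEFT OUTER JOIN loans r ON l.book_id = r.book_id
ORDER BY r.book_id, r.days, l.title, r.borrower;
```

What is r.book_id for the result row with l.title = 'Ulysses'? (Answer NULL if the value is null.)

LEFT JOIN keeps every row from `books`; unmatched rows get NULL for `loans`'s columns.
Matching on l.book_id = r.book_id. A NULL in a compared column never satisfies the condition.
- l[0] book_id=6 → 1 match(es) in r → 1 row(s).
- l[1] book_id=4 → 2 match(es) in r → 2 row(s).
- l[2] book_id=NULL → no match; kept with NULLs on the r side.
- l[3] book_id=6 → 1 match(es) in r → 1 row(s).
- l[4] book_id=6 → 1 match(es) in r → 1 row(s).
- l[5] book_id=2 → no match; kept with NULLs on the r side.
- l[6] book_id=8 → no match; kept with NULLs on the r side.

6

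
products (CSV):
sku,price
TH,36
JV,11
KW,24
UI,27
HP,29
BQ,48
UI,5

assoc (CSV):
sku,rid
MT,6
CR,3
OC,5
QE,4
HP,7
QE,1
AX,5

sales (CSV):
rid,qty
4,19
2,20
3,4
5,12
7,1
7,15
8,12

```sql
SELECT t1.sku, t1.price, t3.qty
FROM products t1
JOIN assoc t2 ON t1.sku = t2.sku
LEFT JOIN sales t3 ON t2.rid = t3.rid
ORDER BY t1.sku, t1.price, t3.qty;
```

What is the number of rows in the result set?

2

Joins associate left-to-right: products INNER JOIN assoc on sku gives 1 intermediate row(s).
Then LEFT JOIN `sales t3` on rid: each of those 1 rows is kept; rows whose t2.rid has no match in t3 get NULL for t3's columns.
Result: 2 row(s).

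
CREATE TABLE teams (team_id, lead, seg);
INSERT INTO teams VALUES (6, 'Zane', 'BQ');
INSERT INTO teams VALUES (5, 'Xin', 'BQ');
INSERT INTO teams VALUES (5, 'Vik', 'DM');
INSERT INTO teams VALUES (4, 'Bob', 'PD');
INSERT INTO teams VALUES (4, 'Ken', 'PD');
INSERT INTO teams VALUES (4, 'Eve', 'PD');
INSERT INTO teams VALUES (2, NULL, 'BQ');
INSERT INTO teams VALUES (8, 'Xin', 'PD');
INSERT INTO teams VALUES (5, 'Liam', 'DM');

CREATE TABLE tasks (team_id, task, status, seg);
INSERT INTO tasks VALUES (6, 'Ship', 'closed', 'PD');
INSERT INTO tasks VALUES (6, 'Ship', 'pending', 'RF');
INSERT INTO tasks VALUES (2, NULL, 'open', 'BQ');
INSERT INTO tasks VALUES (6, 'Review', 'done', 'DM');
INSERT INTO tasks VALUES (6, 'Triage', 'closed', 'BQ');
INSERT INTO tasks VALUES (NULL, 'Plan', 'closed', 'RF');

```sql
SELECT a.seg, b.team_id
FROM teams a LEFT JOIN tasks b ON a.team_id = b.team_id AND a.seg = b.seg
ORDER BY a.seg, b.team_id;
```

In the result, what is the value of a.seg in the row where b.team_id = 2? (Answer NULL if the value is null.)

LEFT JOIN keeps every row from `teams`; unmatched rows get NULL for `tasks`'s columns.
Matching on a.team_id = b.team_id AND a.seg = b.seg. A NULL in a compared column never satisfies the condition.
Matched pairs: 2; unmatched a rows kept: 7.

BQ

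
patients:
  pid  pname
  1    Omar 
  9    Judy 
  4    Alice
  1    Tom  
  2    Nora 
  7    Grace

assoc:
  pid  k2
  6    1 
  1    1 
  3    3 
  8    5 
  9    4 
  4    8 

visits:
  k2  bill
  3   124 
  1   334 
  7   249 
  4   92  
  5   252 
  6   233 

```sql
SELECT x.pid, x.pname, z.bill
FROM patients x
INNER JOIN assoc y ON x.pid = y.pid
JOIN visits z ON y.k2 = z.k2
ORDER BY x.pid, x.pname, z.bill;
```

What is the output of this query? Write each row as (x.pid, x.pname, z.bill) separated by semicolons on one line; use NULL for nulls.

Step 1 — x INNER JOIN y on pid → 4 row(s).
Then INNER JOIN `visits z` on k2: keep only rows whose y.k2 appears in z.

(1, Omar, 334); (1, Tom, 334); (9, Judy, 92)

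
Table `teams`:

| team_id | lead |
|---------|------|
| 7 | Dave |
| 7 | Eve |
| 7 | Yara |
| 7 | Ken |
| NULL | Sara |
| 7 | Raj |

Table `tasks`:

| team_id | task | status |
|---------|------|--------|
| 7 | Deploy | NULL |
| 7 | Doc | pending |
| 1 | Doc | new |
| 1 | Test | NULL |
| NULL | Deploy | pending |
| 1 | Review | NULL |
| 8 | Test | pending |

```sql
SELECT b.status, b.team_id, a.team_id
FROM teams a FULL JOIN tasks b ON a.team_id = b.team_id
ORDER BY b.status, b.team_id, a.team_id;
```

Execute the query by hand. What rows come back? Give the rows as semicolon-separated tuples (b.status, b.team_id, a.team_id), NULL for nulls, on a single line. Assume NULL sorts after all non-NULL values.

(new, 1, NULL); (pending, 7, 7); (pending, 7, 7); (pending, 7, 7); (pending, 7, 7); (pending, 7, 7); (pending, 8, NULL); (pending, NULL, NULL); (NULL, 1, NULL); (NULL, 1, NULL); (NULL, 7, 7); (NULL, 7, 7); (NULL, 7, 7); (NULL, 7, 7); (NULL, 7, 7); (NULL, NULL, NULL)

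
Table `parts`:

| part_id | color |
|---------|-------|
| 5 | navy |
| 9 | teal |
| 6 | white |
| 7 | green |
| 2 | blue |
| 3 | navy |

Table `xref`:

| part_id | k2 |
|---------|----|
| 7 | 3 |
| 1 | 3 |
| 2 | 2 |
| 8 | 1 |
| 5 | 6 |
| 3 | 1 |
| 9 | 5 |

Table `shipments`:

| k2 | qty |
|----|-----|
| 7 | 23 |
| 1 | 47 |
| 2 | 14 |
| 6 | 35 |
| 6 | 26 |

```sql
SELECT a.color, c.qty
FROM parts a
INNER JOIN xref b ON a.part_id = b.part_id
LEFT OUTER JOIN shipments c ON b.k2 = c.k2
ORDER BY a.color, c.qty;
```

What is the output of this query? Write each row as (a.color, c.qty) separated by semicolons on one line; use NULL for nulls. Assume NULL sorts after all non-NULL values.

Step 1 — a INNER JOIN b on part_id → 5 row(s).
Then LEFT JOIN `shipments c` on k2: each of those 5 rows is kept; rows whose b.k2 has no match in c get NULL for c's columns.

(blue, 14); (green, NULL); (navy, 26); (navy, 35); (navy, 47); (teal, NULL)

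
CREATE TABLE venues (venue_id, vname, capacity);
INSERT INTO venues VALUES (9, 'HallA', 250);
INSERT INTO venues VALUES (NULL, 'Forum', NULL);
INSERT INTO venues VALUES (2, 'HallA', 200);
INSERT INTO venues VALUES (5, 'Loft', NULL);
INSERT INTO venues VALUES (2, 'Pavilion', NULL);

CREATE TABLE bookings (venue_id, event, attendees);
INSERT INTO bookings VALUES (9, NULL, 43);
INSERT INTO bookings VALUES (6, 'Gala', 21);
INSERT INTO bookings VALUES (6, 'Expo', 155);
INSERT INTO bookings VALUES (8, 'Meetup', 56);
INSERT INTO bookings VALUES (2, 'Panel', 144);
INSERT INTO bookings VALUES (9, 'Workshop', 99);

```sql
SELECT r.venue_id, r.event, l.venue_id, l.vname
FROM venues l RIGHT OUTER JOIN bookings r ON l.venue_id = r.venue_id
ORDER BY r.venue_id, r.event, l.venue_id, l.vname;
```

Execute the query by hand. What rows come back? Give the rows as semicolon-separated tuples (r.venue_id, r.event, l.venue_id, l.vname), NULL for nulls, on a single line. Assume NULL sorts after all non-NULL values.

RIGHT JOIN keeps every row from `bookings`; unmatched rows get NULL for `venues`'s columns.
Matching on l.venue_id = r.venue_id. A NULL in a compared column never satisfies the condition.
- l[0] venue_id=9 → 2 match(es) in r → 2 row(s).
- l[1] venue_id=NULL → no match.
- l[2] venue_id=2 → 1 match(es) in r → 1 row(s).
- l[3] venue_id=5 → no match.
- l[4] venue_id=2 → 1 match(es) in r → 1 row(s).
- 3 r row(s) had no l match → kept, l columns NULL.
After projecting and ordering:
r.venue_id | r.event | l.venue_id | l.vname
2 | Panel | 2 | HallA
2 | Panel | 2 | Pavilion
6 | Expo | NULL | NULL
6 | Gala | NULL | NULL
8 | Meetup | NULL | NULL
9 | Workshop | 9 | HallA
9 | NULL | 9 | HallA

(2, Panel, 2, HallA); (2, Panel, 2, Pavilion); (6, Expo, NULL, NULL); (6, Gala, NULL, NULL); (8, Meetup, NULL, NULL); (9, Workshop, 9, HallA); (9, NULL, 9, HallA)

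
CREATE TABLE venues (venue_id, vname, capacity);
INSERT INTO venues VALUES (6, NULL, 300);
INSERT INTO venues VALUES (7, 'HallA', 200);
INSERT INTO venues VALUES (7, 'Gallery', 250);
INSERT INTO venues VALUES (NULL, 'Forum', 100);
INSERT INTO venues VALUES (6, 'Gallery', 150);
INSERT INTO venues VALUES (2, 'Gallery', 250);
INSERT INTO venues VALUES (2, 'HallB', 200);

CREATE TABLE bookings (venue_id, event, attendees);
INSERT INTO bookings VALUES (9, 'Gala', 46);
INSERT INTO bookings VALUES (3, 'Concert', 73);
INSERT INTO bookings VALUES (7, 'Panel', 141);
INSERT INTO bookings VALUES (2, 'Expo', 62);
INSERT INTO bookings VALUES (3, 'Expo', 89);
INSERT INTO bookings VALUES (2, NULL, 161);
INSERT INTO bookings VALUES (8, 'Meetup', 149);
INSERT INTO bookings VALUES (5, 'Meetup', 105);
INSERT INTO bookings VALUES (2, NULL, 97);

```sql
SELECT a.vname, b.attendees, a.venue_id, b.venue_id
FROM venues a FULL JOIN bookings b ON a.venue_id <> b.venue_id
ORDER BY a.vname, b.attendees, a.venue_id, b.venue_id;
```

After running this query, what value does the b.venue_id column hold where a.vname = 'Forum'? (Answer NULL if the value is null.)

NULL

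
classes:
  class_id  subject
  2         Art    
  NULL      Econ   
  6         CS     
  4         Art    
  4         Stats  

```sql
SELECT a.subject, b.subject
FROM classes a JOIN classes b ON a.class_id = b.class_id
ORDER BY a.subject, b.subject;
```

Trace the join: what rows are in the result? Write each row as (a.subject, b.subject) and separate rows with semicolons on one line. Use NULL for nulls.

(Art, Art); (Art, Art); (Art, Stats); (CS, CS); (Stats, Art); (Stats, Stats)

INNER JOIN keeps only pairs where the ON condition holds.
Matching on a.class_id = b.class_id. A NULL in a compared column never satisfies the condition.
- class_id=2: 1 matching b row(s), so 1 row(s) emitted.
- class_id=NULL: no matching b row, dropped.
- class_id=6: 1 matching b row(s), so 1 row(s) emitted.
- class_id=4: 2 matching b row(s), so 2 row(s) emitted.
- class_id=4: 2 matching b row(s), so 2 row(s) emitted.
After projecting and ordering:
a.subject | b.subject
Art | Art
Art | Art
Art | Stats
CS | CS
Stats | Art
Stats | Stats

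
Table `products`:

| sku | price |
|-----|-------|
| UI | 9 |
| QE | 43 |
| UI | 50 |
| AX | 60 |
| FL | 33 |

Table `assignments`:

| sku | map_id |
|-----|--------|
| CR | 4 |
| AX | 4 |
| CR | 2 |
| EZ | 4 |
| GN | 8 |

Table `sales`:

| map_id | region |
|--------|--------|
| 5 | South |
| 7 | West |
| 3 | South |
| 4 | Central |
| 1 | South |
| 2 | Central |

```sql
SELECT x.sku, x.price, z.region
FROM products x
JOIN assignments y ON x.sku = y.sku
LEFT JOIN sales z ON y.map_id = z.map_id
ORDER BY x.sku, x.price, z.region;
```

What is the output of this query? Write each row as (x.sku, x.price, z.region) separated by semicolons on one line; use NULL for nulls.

(AX, 60, Central)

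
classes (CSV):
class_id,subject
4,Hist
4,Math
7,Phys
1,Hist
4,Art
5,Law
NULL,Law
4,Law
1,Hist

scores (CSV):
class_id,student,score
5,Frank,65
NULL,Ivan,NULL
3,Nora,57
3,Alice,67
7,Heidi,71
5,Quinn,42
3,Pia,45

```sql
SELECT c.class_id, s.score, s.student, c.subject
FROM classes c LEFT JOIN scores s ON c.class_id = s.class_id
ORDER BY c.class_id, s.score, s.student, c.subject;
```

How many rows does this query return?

LEFT JOIN keeps every row from `classes`; unmatched rows get NULL for `scores`'s columns.
Matching on c.class_id = s.class_id. A NULL in a compared column never satisfies the condition.
Matched pairs: 3; unmatched c rows kept: 7.
Total: 3 matched + 7 padded = 10 rows.

10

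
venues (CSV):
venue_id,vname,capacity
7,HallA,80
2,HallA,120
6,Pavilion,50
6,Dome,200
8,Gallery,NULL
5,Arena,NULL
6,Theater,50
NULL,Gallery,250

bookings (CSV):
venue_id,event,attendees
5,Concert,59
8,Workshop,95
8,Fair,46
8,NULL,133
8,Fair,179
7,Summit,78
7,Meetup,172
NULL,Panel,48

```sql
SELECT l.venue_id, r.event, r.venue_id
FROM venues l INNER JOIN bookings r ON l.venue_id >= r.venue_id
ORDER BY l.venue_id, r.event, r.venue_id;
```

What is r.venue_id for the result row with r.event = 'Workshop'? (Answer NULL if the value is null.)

INNER JOIN keeps only pairs where the ON condition holds.
Matching on l.venue_id >= r.venue_id. A NULL in a compared column never satisfies the condition.
- venue_id=7: 3 matching r row(s), so 3 row(s) emitted.
- venue_id=2: no matching r row, dropped.
- venue_id=6: 1 matching r row(s), so 1 row(s) emitted.
- venue_id=6: 1 matching r row(s), so 1 row(s) emitted.
- venue_id=8: 7 matching r row(s), so 7 row(s) emitted.
- venue_id=5: 1 matching r row(s), so 1 row(s) emitted.
- venue_id=6: 1 matching r row(s), so 1 row(s) emitted.
- venue_id=NULL: no matching r row, dropped.

8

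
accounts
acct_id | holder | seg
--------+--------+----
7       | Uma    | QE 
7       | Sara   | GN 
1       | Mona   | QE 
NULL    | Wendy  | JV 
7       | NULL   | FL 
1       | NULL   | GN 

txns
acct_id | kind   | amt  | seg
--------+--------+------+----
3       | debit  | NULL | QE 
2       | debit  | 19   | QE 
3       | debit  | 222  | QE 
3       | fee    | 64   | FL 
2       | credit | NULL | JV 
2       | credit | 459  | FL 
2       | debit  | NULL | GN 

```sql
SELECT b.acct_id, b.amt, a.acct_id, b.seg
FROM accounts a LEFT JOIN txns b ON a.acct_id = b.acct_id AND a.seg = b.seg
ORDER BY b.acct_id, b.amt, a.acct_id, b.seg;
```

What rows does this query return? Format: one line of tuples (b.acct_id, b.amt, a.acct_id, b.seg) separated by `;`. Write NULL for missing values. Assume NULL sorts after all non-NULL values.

(NULL, NULL, 1, NULL); (NULL, NULL, 1, NULL); (NULL, NULL, 7, NULL); (NULL, NULL, 7, NULL); (NULL, NULL, 7, NULL); (NULL, NULL, NULL, NULL)

LEFT JOIN keeps every row from `accounts`; unmatched rows get NULL for `txns`'s columns.
Matching on a.acct_id = b.acct_id AND a.seg = b.seg. A NULL in a compared column never satisfies the condition.
- a[0] acct_id=7, seg=QE → no match; kept with NULLs on the b side.
- a[1] acct_id=7, seg=GN → no match; kept with NULLs on the b side.
- a[2] acct_id=1, seg=QE → no match; kept with NULLs on the b side.
- a[3] acct_id=NULL, seg=JV → no match; kept with NULLs on the b side.
- a[4] acct_id=7, seg=FL → no match; kept with NULLs on the b side.
- a[5] acct_id=1, seg=GN → no match; kept with NULLs on the b side.
After projecting and ordering:
b.acct_id | b.amt | a.acct_id | b.seg
NULL | NULL | 1 | NULL
NULL | NULL | 1 | NULL
NULL | NULL | 7 | NULL
NULL | NULL | 7 | NULL
NULL | NULL | 7 | NULL
NULL | NULL | NULL | NULL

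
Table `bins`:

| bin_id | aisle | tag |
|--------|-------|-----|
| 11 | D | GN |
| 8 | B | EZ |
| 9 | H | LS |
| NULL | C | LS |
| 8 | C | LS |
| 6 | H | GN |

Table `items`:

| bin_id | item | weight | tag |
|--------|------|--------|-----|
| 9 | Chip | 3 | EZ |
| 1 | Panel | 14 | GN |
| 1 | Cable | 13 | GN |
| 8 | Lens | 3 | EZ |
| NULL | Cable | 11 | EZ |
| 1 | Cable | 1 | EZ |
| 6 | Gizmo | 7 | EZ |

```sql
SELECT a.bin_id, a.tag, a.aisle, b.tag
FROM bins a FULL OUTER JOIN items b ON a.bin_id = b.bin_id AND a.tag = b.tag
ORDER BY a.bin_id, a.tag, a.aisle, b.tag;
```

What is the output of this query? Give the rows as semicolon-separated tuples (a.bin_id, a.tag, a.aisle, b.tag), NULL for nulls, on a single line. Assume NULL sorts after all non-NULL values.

(6, GN, H, NULL); (8, EZ, B, EZ); (8, LS, C, NULL); (9, LS, H, NULL); (11, GN, D, NULL); (NULL, LS, C, NULL); (NULL, NULL, NULL, EZ); (NULL, NULL, NULL, EZ); (NULL, NULL, NULL, EZ); (NULL, NULL, NULL, EZ); (NULL, NULL, NULL, GN); (NULL, NULL, NULL, GN)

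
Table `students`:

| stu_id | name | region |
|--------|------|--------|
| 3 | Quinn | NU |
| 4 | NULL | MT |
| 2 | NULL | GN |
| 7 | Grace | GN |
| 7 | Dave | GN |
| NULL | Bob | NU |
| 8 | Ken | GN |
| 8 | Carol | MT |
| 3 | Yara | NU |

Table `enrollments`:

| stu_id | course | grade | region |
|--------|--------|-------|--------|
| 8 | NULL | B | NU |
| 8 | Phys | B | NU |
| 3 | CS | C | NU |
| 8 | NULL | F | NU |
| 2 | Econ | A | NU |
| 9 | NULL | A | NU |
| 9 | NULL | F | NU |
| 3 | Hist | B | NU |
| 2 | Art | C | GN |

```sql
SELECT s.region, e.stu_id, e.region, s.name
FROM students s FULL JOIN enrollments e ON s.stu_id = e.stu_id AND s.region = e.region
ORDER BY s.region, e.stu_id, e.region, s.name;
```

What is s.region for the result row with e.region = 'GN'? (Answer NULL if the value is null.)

GN

FULL OUTER JOIN keeps every row from both sides; unmatched rows get NULL for the other side's columns.
Matching on s.stu_id = e.stu_id AND s.region = e.region. A NULL in a compared column never satisfies the condition.
- stu_id=3, region=NU: 2 matching e row(s), so 2 row(s) emitted.
- stu_id=4, region=MT: no e row matches, row kept with e columns NULL.
- stu_id=2, region=GN: 1 matching e row(s), so 1 row(s) emitted.
- stu_id=7, region=GN: no e row matches, row kept with e columns NULL.
- stu_id=7, region=GN: no e row matches, row kept with e columns NULL.
- stu_id=NULL, region=NU: no e row matches, row kept with e columns NULL.
- stu_id=8, region=GN: no e row matches, row kept with e columns NULL.
- stu_id=8, region=MT: no e row matches, row kept with e columns NULL.
- stu_id=3, region=NU: 2 matching e row(s), so 2 row(s) emitted.
- 6 row(s) from e found no s partner → padded with NULL.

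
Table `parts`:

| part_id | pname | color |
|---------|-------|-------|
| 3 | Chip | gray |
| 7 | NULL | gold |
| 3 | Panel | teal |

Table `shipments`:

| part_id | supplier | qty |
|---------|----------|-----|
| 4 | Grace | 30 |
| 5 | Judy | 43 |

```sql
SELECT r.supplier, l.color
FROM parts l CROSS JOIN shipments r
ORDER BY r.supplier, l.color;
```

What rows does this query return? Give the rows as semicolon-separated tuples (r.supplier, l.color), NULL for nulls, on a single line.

CROSS JOIN pairs every row of `parts` with every row of `shipments`: 3 × 2 = 6 rows.
After projecting and ordering:
r.supplier | l.color
Grace | gold
Grace | gray
Grace | teal
Judy | gold
Judy | gray
Judy | teal

(Grace, gold); (Grace, gray); (Grace, teal); (Judy, gold); (Judy, gray); (Judy, teal)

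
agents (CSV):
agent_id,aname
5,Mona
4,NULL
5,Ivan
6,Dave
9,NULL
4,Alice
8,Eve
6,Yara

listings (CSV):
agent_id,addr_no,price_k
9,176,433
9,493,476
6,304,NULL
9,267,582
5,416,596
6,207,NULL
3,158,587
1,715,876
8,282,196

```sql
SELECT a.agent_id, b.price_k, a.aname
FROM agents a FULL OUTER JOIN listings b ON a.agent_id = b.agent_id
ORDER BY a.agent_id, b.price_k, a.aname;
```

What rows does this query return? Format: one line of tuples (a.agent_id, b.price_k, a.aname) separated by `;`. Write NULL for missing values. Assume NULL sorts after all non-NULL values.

(4, NULL, Alice); (4, NULL, NULL); (5, 596, Ivan); (5, 596, Mona); (6, NULL, Dave); (6, NULL, Dave); (6, NULL, Yara); (6, NULL, Yara); (8, 196, Eve); (9, 433, NULL); (9, 476, NULL); (9, 582, NULL); (NULL, 587, NULL); (NULL, 876, NULL)

FULL OUTER JOIN keeps every row from both sides; unmatched rows get NULL for the other side's columns.
Matching on a.agent_id = b.agent_id.
Matched pairs: 10; unmatched a rows kept: 2; unmatched b rows kept: 2.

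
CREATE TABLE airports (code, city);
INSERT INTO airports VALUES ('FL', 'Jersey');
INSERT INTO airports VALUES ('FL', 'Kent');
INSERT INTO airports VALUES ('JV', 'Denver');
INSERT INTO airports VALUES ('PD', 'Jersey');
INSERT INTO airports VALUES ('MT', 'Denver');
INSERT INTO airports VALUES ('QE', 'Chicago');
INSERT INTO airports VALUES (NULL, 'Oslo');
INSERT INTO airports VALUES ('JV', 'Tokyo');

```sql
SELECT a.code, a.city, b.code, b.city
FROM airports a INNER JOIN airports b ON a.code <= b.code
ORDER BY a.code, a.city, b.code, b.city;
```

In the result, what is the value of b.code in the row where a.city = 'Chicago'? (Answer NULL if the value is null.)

QE

INNER JOIN keeps only pairs where the ON condition holds.
Matching on a.code <= b.code. A NULL in a compared column never satisfies the condition.
- a (code=FL) pairs with 7 row(s) of b.
- a (code=FL) pairs with 7 row(s) of b.
- a (code=JV) pairs with 5 row(s) of b.
- a (code=PD) pairs with 2 row(s) of b.
- a (code=MT) pairs with 3 row(s) of b.
- a (code=QE) pairs with 1 row(s) of b.
- a (code=NULL) has no partner → excluded.
- a (code=JV) pairs with 5 row(s) of b.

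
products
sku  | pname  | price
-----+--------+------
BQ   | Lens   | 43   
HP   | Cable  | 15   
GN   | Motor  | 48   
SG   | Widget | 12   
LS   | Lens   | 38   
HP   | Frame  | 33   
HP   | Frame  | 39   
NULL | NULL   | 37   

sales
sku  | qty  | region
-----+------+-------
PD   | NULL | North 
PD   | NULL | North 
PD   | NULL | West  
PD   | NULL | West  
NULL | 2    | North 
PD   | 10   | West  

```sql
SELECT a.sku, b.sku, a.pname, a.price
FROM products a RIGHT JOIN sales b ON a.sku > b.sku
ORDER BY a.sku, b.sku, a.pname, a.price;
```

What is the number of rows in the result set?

RIGHT JOIN keeps every row from `sales`; unmatched rows get NULL for `products`'s columns.
Matching on a.sku > b.sku. A NULL in a compared column never satisfies the condition.
- a (sku=BQ) has no partner in b.
- a (sku=HP) has no partner in b.
- a (sku=GN) has no partner in b.
- a (sku=SG) pairs with 5 row(s) of b.
- a (sku=LS) has no partner in b.
- a (sku=HP) has no partner in b.
- a (sku=HP) has no partner in b.
- a (sku=NULL) has no partner in b.
- plus 1 unmatched b row(s), each kept with NULL a columns.
Total: 5 matched + 1 padded = 6 rows.

6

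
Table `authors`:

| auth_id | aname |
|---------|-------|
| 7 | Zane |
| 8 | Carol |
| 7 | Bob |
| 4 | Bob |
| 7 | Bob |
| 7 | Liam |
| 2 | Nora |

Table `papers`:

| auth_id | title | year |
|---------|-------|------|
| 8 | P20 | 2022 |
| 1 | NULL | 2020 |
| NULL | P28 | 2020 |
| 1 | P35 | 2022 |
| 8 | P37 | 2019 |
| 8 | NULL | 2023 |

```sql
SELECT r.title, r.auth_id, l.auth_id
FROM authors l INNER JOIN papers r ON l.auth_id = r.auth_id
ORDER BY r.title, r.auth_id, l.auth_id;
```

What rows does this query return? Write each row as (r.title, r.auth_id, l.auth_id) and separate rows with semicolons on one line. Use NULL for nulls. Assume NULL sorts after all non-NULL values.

INNER JOIN keeps only pairs where the ON condition holds.
Matching on l.auth_id = r.auth_id. A NULL in a compared column never satisfies the condition.
- auth_id=7: no matching r row, dropped.
- auth_id=8: 3 matching r row(s), so 3 row(s) emitted.
- auth_id=7: no matching r row, dropped.
- auth_id=4: no matching r row, dropped.
- auth_id=7: no matching r row, dropped.
- auth_id=7: no matching r row, dropped.
- auth_id=2: no matching r row, dropped.
After projecting and ordering:
r.title | r.auth_id | l.auth_id
P20 | 8 | 8
P37 | 8 | 8
NULL | 8 | 8

(P20, 8, 8); (P37, 8, 8); (NULL, 8, 8)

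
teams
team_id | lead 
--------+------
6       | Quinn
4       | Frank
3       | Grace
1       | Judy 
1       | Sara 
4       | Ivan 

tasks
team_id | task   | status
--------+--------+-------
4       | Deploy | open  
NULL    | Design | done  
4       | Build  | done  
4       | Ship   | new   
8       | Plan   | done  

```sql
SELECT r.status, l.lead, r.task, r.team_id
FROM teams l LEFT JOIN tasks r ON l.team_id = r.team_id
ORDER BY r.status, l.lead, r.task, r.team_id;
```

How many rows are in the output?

LEFT JOIN keeps every row from `teams`; unmatched rows get NULL for `tasks`'s columns.
Matching on l.team_id = r.team_id. A NULL in a compared column never satisfies the condition.
Matched pairs: 6; unmatched l rows kept: 4.
Total: 6 matched + 4 padded = 10 rows.

10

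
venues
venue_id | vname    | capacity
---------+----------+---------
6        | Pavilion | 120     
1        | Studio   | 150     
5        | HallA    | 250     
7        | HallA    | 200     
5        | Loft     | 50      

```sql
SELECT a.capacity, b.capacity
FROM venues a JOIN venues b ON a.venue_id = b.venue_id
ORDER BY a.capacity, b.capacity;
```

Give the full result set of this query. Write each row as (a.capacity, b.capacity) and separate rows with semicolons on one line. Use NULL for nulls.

INNER JOIN keeps only pairs where the ON condition holds.
Matching on a.venue_id = b.venue_id.
- a (venue_id=6) pairs with 1 row(s) of b.
- a (venue_id=1) pairs with 1 row(s) of b.
- a (venue_id=5) pairs with 2 row(s) of b.
- a (venue_id=7) pairs with 1 row(s) of b.
- a (venue_id=5) pairs with 2 row(s) of b.
After projecting and ordering:
a.capacity | b.capacity
50 | 50
50 | 250
120 | 120
150 | 150
200 | 200
250 | 50
250 | 250

(50, 50); (50, 250); (120, 120); (150, 150); (200, 200); (250, 50); (250, 250)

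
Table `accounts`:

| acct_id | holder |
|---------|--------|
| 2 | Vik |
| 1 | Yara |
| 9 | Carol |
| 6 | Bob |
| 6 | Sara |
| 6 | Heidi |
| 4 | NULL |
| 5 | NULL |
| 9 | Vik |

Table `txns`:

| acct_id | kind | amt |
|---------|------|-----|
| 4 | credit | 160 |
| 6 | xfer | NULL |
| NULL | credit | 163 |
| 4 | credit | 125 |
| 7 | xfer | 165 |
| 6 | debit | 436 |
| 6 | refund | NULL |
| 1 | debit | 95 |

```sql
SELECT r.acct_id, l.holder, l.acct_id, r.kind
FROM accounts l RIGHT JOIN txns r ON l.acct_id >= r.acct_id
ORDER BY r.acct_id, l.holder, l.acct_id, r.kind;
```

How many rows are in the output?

RIGHT JOIN keeps every row from `txns`; unmatched rows get NULL for `accounts`'s columns.
Matching on l.acct_id >= r.acct_id. A NULL in a compared column never satisfies the condition.
- acct_id=2: 1 matching r row(s), so 1 row(s) emitted.
- acct_id=1: 1 matching r row(s), so 1 row(s) emitted.
- acct_id=9: 7 matching r row(s), so 7 row(s) emitted.
- acct_id=6: 6 matching r row(s), so 6 row(s) emitted.
- acct_id=6: 6 matching r row(s), so 6 row(s) emitted.
- acct_id=6: 6 matching r row(s), so 6 row(s) emitted.
- acct_id=4: 3 matching r row(s), so 3 row(s) emitted.
- acct_id=5: 3 matching r row(s), so 3 row(s) emitted.
- acct_id=9: 7 matching r row(s), so 7 row(s) emitted.
- plus 1 unmatched r row(s), each kept with NULL l columns.
Total: 40 matched + 1 padded = 41 rows.

41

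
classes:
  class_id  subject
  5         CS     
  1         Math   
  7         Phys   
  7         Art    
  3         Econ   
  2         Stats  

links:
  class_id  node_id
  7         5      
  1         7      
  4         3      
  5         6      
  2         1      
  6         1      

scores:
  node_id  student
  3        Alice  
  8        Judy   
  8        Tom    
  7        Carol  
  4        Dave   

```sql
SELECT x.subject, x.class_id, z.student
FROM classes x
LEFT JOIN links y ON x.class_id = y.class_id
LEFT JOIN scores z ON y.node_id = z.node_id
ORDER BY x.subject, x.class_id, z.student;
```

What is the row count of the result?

6

Evaluate left to right. First `classes x LEFT JOIN links y` on class_id: 6 row(s).
Then LEFT JOIN `scores z` on node_id: each of those 6 rows is kept; rows whose y.node_id has no match in z get NULL for z's columns.
Result: 6 row(s).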